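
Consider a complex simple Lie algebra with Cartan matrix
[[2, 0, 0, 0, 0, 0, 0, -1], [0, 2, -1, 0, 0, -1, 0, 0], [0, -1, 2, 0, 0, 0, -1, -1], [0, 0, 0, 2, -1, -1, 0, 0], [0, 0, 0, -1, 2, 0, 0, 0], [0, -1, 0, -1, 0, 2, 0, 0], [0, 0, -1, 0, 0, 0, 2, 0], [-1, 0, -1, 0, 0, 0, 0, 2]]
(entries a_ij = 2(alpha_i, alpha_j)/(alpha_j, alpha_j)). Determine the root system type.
The matrix has rank 8 with 2's on the diagonal. Reading the off-diagonal entries as Dynkin edges (a single edge where a_ij = a_ji = -1; a double or triple edge where a_ij * a_ji = 2 or 3), the diagram is a chain of 7 nodes with one extra node attached to the third node from one end (E_8). One simple-root ordering that puts it in standard form is (alpha_1, alpha_7, alpha_8, alpha_3, alpha_2, alpha_6, alpha_4, alpha_5). So the algebra is type E_8.

type E_8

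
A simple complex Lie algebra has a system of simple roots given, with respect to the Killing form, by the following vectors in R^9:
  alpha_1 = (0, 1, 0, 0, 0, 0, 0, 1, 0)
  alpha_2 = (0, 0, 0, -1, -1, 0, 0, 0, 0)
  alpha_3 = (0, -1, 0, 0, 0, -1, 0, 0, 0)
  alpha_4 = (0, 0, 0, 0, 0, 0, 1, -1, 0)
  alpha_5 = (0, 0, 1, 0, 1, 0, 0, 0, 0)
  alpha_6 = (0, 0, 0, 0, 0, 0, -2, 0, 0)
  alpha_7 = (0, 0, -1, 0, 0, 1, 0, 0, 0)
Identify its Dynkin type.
Compute the Cartan integers a_ij = 2(alpha_i, alpha_j)/(alpha_j, alpha_j); the resulting 7x7 Cartan matrix is
[[2, 0, -1, -1, 0, 0, 0], [0, 2, 0, 0, -1, 0, 0], [-1, 0, 2, 0, 0, 0, -1], [-1, 0, 0, 2, 0, -1, 0], [0, -1, 0, 0, 2, 0, -1], [0, 0, 0, -2, 0, 2, 0], [0, 0, -1, 0, -1, 0, 2]].
The roots have two lengths (squared-length ratio 2:1); the short ones are alpha_{1,2,3,4,5,7}. The associated Dynkin diagram is a chain of 7 nodes with a double edge at one end; the terminal node there is the unique long simple root (C_7), so the type is C_7 (the algebra sp(14)).

C_7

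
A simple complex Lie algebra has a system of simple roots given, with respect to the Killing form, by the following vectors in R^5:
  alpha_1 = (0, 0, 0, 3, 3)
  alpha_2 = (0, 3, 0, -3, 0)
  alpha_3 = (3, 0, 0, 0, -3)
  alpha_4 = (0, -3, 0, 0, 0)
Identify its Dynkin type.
Compute the Cartan integers a_ij = 2(alpha_i, alpha_j)/(alpha_j, alpha_j); the resulting 4x4 Cartan matrix is
[[2, -1, -1, 0], [-1, 2, 0, -2], [-1, 0, 2, 0], [0, -1, 0, 2]].
The roots have two lengths (squared-length ratio 2:1); the short ones are alpha_{4}. The associated Dynkin diagram is a chain of 4 nodes with a double edge at one end; the terminal node there is the unique short simple root (B_4), so the type is B_4 (the algebra so(9)).

B4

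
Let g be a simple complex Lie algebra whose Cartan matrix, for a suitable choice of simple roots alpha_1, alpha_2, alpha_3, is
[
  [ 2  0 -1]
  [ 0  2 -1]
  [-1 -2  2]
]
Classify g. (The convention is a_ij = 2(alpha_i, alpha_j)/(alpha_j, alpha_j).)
The matrix has rank 3 with 2's on the diagonal. Reading the off-diagonal entries as Dynkin edges (a single edge where a_ij = a_ji = -1; a double or triple edge where a_ij * a_ji = 2 or 3), the diagram is a chain of 3 nodes with a double edge at one end; the terminal node there is the unique short simple root (B_3). One simple-root ordering that puts it in standard form is (alpha_1, alpha_3, alpha_2). So the algebra is type B_3, i.e. so(7).

B_3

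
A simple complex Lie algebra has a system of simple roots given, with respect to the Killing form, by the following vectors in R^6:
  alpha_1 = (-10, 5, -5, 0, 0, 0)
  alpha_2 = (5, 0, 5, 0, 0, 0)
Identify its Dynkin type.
type G_2

Compute the Cartan integers a_ij = 2(alpha_i, alpha_j)/(alpha_j, alpha_j); the resulting 2x2 Cartan matrix is
[[2, -3], [-1, 2]].
The roots have two lengths (squared-length ratio 3:1); the short ones are alpha_{2}. The associated Dynkin diagram is two nodes joined by a triple edge (G_2), so the type is G_2.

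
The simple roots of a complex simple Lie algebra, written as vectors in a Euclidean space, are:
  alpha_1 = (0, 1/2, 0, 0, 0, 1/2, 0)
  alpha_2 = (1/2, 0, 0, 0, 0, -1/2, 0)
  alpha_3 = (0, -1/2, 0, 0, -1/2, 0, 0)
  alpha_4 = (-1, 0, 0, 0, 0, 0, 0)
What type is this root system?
Compute the Cartan integers a_ij = 2(alpha_i, alpha_j)/(alpha_j, alpha_j); the resulting 4x4 Cartan matrix is
[[2, -1, -1, 0], [-1, 2, 0, -1], [-1, 0, 2, 0], [0, -2, 0, 2]].
The roots have two lengths (squared-length ratio 2:1); the short ones are alpha_{1,2,3}. The associated Dynkin diagram is a chain of 4 nodes with a double edge at one end; the terminal node there is the unique long simple root (C_4), so the type is C_4 (the algebra sp(8)).

C_4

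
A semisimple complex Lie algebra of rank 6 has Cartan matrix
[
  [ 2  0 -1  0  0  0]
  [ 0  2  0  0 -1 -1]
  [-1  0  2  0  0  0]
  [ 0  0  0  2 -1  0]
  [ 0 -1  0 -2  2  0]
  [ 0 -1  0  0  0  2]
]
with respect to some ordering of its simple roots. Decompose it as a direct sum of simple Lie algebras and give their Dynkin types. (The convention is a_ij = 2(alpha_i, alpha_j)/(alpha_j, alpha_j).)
A_2 + B_4

The diagram associated to this matrix has two connected components: the simple roots {alpha_1, alpha_3} form a chain of 2 nodes with single edges (A_2), and {alpha_2, alpha_4, alpha_5, alpha_6} form a chain of 4 nodes with a double edge at one end; the terminal node there is the unique short simple root (B_4). A semisimple Lie algebra decomposes uniquely as the direct sum of simple ideals, one per connected component of its Dynkin diagram, so g ≅ A_2 ⊕ B_4 (dimension 8 + 36 = 44).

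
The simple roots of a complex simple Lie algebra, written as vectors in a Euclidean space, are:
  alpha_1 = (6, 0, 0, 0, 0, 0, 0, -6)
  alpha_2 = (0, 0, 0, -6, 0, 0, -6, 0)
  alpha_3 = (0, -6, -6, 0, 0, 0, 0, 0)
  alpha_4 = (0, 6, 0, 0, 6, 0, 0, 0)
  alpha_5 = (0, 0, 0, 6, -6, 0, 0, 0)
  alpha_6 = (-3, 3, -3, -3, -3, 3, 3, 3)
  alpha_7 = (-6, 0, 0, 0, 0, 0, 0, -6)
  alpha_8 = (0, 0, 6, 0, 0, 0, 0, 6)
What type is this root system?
E8

Compute the Cartan integers a_ij = 2(alpha_i, alpha_j)/(alpha_j, alpha_j); the resulting 8x8 Cartan matrix is
[[2, 0, 0, 0, 0, -1, 0, -1], [0, 2, 0, 0, -1, 0, 0, 0], [0, 0, 2, -1, 0, 0, 0, -1], [0, 0, -1, 2, -1, 0, 0, 0], [0, -1, 0, -1, 2, 0, 0, 0], [-1, 0, 0, 0, 0, 2, 0, 0], [0, 0, 0, 0, 0, 0, 2, -1], [-1, 0, -1, 0, 0, 0, -1, 2]].
All simple roots have the same length, so the diagram is simply laced. The associated Dynkin diagram is a chain of 7 nodes with one extra node attached to the third node from one end (E_8), so the type is E_8.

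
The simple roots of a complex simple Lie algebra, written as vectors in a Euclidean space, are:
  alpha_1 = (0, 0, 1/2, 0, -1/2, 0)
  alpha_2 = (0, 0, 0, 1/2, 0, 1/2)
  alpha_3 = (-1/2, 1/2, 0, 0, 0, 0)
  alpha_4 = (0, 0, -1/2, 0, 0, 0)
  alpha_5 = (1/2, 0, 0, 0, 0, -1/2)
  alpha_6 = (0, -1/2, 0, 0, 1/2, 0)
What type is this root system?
Compute the Cartan integers a_ij = 2(alpha_i, alpha_j)/(alpha_j, alpha_j); the resulting 6x6 Cartan matrix is
[[2, 0, 0, -2, 0, -1], [0, 2, 0, 0, -1, 0], [0, 0, 2, 0, -1, -1], [-1, 0, 0, 2, 0, 0], [0, -1, -1, 0, 2, 0], [-1, 0, -1, 0, 0, 2]].
The roots have two lengths (squared-length ratio 2:1); the short ones are alpha_{4}. The associated Dynkin diagram is a chain of 6 nodes with a double edge at one end; the terminal node there is the unique short simple root (B_6), so the type is B_6 (the algebra so(13)).

type B_6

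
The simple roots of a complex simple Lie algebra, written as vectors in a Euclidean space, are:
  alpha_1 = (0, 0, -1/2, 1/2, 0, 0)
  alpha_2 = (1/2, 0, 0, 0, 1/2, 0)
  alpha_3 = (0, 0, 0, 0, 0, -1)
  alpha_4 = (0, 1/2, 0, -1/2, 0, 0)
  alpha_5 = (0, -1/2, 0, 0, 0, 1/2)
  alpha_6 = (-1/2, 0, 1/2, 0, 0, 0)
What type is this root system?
Compute the Cartan integers a_ij = 2(alpha_i, alpha_j)/(alpha_j, alpha_j); the resulting 6x6 Cartan matrix is
[[2, 0, 0, -1, 0, -1], [0, 2, 0, 0, 0, -1], [0, 0, 2, 0, -2, 0], [-1, 0, 0, 2, -1, 0], [0, 0, -1, -1, 2, 0], [-1, -1, 0, 0, 0, 2]].
The roots have two lengths (squared-length ratio 2:1); the short ones are alpha_{1,2,4,5,6}. The associated Dynkin diagram is a chain of 6 nodes with a double edge at one end; the terminal node there is the unique long simple root (C_6), so the type is C_6 (the algebra sp(12)).

C_6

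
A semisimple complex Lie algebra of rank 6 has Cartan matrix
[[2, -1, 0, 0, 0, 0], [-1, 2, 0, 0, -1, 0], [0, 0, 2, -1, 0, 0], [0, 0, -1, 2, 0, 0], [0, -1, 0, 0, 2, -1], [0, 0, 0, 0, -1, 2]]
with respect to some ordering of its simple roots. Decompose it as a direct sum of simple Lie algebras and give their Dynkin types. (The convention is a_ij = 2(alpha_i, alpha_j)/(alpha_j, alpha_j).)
A_2 (sl(3)) + A_4 (sl(5))

The diagram associated to this matrix has two connected components: the simple roots {alpha_3, alpha_4} form a chain of 2 nodes with single edges (A_2), and {alpha_1, alpha_2, alpha_5, alpha_6} form a chain of 4 nodes with single edges (A_4). A semisimple Lie algebra decomposes uniquely as the direct sum of simple ideals, one per connected component of its Dynkin diagram, so g ≅ A_2 ⊕ A_4 (dimension 8 + 24 = 32).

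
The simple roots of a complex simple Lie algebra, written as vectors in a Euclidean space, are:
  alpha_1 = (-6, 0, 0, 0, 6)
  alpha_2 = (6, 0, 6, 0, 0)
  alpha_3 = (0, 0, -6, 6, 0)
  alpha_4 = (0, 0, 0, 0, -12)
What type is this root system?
Compute the Cartan integers a_ij = 2(alpha_i, alpha_j)/(alpha_j, alpha_j); the resulting 4x4 Cartan matrix is
[[2, -1, 0, -1], [-1, 2, -1, 0], [0, -1, 2, 0], [-2, 0, 0, 2]].
The roots have two lengths (squared-length ratio 2:1); the short ones are alpha_{1,2,3}. The associated Dynkin diagram is a chain of 4 nodes with a double edge at one end; the terminal node there is the unique long simple root (C_4), so the type is C_4 (the algebra sp(8)).

C_4 (sp(8))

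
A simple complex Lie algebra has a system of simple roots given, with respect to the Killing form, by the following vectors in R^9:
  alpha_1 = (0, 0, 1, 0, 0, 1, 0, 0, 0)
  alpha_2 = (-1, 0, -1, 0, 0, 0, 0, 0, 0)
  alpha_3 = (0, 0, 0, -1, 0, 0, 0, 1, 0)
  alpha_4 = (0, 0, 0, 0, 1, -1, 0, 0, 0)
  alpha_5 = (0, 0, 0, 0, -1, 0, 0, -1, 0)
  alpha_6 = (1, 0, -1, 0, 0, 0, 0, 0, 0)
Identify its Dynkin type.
type D_6

Compute the Cartan integers a_ij = 2(alpha_i, alpha_j)/(alpha_j, alpha_j); the resulting 6x6 Cartan matrix is
[[2, -1, 0, -1, 0, -1], [-1, 2, 0, 0, 0, 0], [0, 0, 2, 0, -1, 0], [-1, 0, 0, 2, -1, 0], [0, 0, -1, -1, 2, 0], [-1, 0, 0, 0, 0, 2]].
All simple roots have the same length, so the diagram is simply laced. The associated Dynkin diagram is a chain of 4 nodes with a fork of two nodes at one end (D_6), so the type is D_6 (the algebra so(12)).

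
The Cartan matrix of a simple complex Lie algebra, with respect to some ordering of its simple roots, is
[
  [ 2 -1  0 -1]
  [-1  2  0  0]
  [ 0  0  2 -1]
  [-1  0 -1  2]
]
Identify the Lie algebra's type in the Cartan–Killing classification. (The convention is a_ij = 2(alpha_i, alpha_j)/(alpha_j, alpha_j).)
The matrix has rank 4 with 2's on the diagonal. Reading the off-diagonal entries as Dynkin edges (a single edge where a_ij = a_ji = -1; a double or triple edge where a_ij * a_ji = 2 or 3), the diagram is a chain of 4 nodes with single edges (A_4). One simple-root ordering that puts it in standard form is (alpha_2, alpha_1, alpha_4, alpha_3). So the algebra is type A_4, i.e. sl(5).

A4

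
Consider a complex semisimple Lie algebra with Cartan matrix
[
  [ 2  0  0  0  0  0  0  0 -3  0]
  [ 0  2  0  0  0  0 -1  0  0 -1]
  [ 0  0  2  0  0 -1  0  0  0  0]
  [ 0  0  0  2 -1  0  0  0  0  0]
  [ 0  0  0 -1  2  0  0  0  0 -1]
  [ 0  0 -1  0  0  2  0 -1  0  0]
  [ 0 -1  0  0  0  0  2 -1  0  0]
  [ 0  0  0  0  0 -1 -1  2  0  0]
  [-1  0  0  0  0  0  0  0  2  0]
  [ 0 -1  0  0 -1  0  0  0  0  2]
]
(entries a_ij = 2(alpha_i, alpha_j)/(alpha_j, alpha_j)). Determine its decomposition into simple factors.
A8 ⊕ G2

The diagram associated to this matrix has two connected components: the simple roots {alpha_2, alpha_3, alpha_4, alpha_5, alpha_6, alpha_7, alpha_8, alpha_10} form a chain of 8 nodes with single edges (A_8), and {alpha_1, alpha_9} form two nodes joined by a triple edge (G_2). A semisimple Lie algebra decomposes uniquely as the direct sum of simple ideals, one per connected component of its Dynkin diagram, so g ≅ A_8 ⊕ G_2 (dimension 80 + 14 = 94).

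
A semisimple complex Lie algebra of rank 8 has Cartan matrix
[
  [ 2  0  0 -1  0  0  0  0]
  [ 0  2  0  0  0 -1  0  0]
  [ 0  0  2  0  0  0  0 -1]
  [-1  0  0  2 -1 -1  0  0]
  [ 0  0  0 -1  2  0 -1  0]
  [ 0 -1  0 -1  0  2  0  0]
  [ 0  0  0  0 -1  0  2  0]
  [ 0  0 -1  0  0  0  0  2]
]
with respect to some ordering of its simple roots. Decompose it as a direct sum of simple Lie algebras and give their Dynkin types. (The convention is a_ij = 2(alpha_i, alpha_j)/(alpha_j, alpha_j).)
A_2 ⊕ E_6

The diagram associated to this matrix has two connected components: the simple roots {alpha_3, alpha_8} form a chain of 2 nodes with single edges (A_2), and {alpha_1, alpha_2, alpha_4, alpha_5, alpha_6, alpha_7} form a chain of 5 nodes with one extra node attached to the third node from one end (E_6). A semisimple Lie algebra decomposes uniquely as the direct sum of simple ideals, one per connected component of its Dynkin diagram, so g ≅ A_2 ⊕ E_6 (dimension 8 + 78 = 86).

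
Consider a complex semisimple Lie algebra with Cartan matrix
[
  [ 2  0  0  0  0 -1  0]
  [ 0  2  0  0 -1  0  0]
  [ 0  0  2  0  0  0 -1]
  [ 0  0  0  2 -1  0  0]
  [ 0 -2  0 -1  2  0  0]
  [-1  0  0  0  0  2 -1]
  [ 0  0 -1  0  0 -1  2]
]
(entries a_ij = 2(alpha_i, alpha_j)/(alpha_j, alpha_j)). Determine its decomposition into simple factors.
A_4 ⊕ B_3

The diagram associated to this matrix has two connected components: the simple roots {alpha_1, alpha_3, alpha_6, alpha_7} form a chain of 4 nodes with single edges (A_4), and {alpha_2, alpha_4, alpha_5} form a chain of 3 nodes with a double edge at one end; the terminal node there is the unique short simple root (B_3). A semisimple Lie algebra decomposes uniquely as the direct sum of simple ideals, one per connected component of its Dynkin diagram, so g ≅ A_4 ⊕ B_3 (dimension 24 + 21 = 45).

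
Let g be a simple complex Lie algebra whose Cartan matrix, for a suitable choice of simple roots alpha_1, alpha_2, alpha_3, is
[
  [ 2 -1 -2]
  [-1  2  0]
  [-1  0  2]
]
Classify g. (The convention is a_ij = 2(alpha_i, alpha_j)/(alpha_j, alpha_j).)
type B_3

The matrix has rank 3 with 2's on the diagonal. Reading the off-diagonal entries as Dynkin edges (a single edge where a_ij = a_ji = -1; a double or triple edge where a_ij * a_ji = 2 or 3), the diagram is a chain of 3 nodes with a double edge at one end; the terminal node there is the unique short simple root (B_3). One simple-root ordering that puts it in standard form is (alpha_2, alpha_1, alpha_3). So the algebra is type B_3, i.e. so(7).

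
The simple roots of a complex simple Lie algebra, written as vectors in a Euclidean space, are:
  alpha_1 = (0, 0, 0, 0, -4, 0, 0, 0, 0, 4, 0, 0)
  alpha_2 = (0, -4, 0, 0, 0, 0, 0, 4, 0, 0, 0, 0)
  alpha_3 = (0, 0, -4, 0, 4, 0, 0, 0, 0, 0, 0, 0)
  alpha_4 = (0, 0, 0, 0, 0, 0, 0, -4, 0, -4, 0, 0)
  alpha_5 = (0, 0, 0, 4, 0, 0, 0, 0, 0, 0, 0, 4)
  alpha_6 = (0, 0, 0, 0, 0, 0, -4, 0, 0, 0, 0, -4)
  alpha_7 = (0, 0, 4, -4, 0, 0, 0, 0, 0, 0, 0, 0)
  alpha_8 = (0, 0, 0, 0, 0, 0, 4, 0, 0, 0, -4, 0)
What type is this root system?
Compute the Cartan integers a_ij = 2(alpha_i, alpha_j)/(alpha_j, alpha_j); the resulting 8x8 Cartan matrix is
[[2, 0, -1, -1, 0, 0, 0, 0], [0, 2, 0, -1, 0, 0, 0, 0], [-1, 0, 2, 0, 0, 0, -1, 0], [-1, -1, 0, 2, 0, 0, 0, 0], [0, 0, 0, 0, 2, -1, -1, 0], [0, 0, 0, 0, -1, 2, 0, -1], [0, 0, -1, 0, -1, 0, 2, 0], [0, 0, 0, 0, 0, -1, 0, 2]].
All simple roots have the same length, so the diagram is simply laced. The associated Dynkin diagram is a chain of 8 nodes with single edges (A_8), so the type is A_8 (the algebra sl(9)).

A_8 (sl(9))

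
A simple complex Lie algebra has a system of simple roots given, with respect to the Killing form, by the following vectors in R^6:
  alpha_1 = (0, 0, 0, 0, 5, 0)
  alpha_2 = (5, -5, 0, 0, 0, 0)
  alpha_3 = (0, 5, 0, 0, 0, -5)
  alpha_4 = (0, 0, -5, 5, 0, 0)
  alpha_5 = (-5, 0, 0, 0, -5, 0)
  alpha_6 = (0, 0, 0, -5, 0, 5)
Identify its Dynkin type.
Compute the Cartan integers a_ij = 2(alpha_i, alpha_j)/(alpha_j, alpha_j); the resulting 6x6 Cartan matrix is
[[2, 0, 0, 0, -1, 0], [0, 2, -1, 0, -1, 0], [0, -1, 2, 0, 0, -1], [0, 0, 0, 2, 0, -1], [-2, -1, 0, 0, 2, 0], [0, 0, -1, -1, 0, 2]].
The roots have two lengths (squared-length ratio 2:1); the short ones are alpha_{1}. The associated Dynkin diagram is a chain of 6 nodes with a double edge at one end; the terminal node there is the unique short simple root (B_6), so the type is B_6 (the algebra so(13)).

B_6 (so(13))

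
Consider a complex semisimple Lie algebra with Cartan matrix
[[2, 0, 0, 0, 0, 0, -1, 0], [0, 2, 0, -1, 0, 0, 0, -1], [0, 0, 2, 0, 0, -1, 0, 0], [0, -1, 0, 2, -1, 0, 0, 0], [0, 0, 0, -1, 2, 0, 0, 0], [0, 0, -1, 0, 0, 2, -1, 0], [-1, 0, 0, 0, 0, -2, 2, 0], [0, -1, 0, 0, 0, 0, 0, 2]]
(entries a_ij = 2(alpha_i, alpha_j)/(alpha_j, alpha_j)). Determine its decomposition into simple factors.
The diagram associated to this matrix has two connected components: the simple roots {alpha_2, alpha_4, alpha_5, alpha_8} form a chain of 4 nodes with single edges (A_4), and {alpha_1, alpha_3, alpha_6, alpha_7} form a chain of 4 nodes with a double edge between the middle two (F_4). A semisimple Lie algebra decomposes uniquely as the direct sum of simple ideals, one per connected component of its Dynkin diagram, so g ≅ A_4 ⊕ F_4 (dimension 24 + 52 = 76).

A_4 (sl(5)) + F_4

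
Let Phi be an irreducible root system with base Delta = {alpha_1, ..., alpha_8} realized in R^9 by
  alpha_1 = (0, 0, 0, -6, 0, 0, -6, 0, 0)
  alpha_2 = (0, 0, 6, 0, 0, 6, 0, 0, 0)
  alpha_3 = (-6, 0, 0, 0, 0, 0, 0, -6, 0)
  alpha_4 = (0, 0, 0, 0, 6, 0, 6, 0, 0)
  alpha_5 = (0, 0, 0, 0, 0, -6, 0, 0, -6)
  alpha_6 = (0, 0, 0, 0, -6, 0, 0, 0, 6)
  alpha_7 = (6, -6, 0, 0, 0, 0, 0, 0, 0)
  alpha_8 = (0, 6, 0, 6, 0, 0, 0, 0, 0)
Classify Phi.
Compute the Cartan integers a_ij = 2(alpha_i, alpha_j)/(alpha_j, alpha_j); the resulting 8x8 Cartan matrix is
[[2, 0, 0, -1, 0, 0, 0, -1], [0, 2, 0, 0, -1, 0, 0, 0], [0, 0, 2, 0, 0, 0, -1, 0], [-1, 0, 0, 2, 0, -1, 0, 0], [0, -1, 0, 0, 2, -1, 0, 0], [0, 0, 0, -1, -1, 2, 0, 0], [0, 0, -1, 0, 0, 0, 2, -1], [-1, 0, 0, 0, 0, 0, -1, 2]].
All simple roots have the same length, so the diagram is simply laced. The associated Dynkin diagram is a chain of 8 nodes with single edges (A_8), so the type is A_8 (the algebra sl(9)).

A_8 (sl(9))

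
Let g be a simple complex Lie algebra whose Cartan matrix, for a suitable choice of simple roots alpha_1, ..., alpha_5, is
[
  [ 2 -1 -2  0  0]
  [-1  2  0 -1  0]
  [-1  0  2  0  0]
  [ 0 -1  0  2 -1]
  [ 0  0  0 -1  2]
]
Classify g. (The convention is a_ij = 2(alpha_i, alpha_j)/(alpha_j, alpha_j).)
B_5

The matrix has rank 5 with 2's on the diagonal. Reading the off-diagonal entries as Dynkin edges (a single edge where a_ij = a_ji = -1; a double or triple edge where a_ij * a_ji = 2 or 3), the diagram is a chain of 5 nodes with a double edge at one end; the terminal node there is the unique short simple root (B_5). One simple-root ordering that puts it in standard form is (alpha_5, alpha_4, alpha_2, alpha_1, alpha_3). So the algebra is type B_5, i.e. so(11).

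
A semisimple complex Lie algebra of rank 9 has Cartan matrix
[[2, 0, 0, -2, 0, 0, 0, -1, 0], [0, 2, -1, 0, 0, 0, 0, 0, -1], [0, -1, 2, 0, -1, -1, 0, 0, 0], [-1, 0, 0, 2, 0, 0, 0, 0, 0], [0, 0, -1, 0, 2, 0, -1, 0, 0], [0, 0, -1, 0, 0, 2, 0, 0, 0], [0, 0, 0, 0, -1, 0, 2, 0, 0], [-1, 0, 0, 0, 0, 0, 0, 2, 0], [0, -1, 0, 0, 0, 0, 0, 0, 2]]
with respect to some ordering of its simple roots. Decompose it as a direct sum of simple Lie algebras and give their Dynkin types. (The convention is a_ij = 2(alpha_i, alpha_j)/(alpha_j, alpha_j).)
The diagram associated to this matrix has two connected components: the simple roots {alpha_1, alpha_4, alpha_8} form a chain of 3 nodes with a double edge at one end; the terminal node there is the unique short simple root (B_3), and {alpha_2, alpha_3, alpha_5, alpha_6, alpha_7, alpha_9} form a chain of 5 nodes with one extra node attached to the third node from one end (E_6). A semisimple Lie algebra decomposes uniquely as the direct sum of simple ideals, one per connected component of its Dynkin diagram, so g ≅ B_3 ⊕ E_6 (dimension 21 + 78 = 99).

B_3 (so(7)) ⊕ E_6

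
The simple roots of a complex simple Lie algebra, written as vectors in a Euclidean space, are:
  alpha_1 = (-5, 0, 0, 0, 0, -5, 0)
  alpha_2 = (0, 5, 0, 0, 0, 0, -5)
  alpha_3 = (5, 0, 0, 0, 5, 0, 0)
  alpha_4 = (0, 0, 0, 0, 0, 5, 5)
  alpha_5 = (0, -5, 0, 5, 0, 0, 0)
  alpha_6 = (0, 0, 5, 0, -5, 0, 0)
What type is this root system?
A_6 (sl(7))

Compute the Cartan integers a_ij = 2(alpha_i, alpha_j)/(alpha_j, alpha_j); the resulting 6x6 Cartan matrix is
[[2, 0, -1, -1, 0, 0], [0, 2, 0, -1, -1, 0], [-1, 0, 2, 0, 0, -1], [-1, -1, 0, 2, 0, 0], [0, -1, 0, 0, 2, 0], [0, 0, -1, 0, 0, 2]].
All simple roots have the same length, so the diagram is simply laced. The associated Dynkin diagram is a chain of 6 nodes with single edges (A_6), so the type is A_6 (the algebra sl(7)).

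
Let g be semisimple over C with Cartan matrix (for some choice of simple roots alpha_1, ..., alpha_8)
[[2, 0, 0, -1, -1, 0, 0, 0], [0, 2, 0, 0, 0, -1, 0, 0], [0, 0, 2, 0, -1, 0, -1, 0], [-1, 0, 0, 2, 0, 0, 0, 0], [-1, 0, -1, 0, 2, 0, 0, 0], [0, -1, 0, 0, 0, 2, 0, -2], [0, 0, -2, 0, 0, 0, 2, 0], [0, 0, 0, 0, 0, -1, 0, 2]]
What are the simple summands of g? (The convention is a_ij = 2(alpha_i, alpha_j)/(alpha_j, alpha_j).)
The diagram associated to this matrix has two connected components: the simple roots {alpha_2, alpha_6, alpha_8} form a chain of 3 nodes with a double edge at one end; the terminal node there is the unique short simple root (B_3), and {alpha_1, alpha_3, alpha_4, alpha_5, alpha_7} form a chain of 5 nodes with a double edge at one end; the terminal node there is the unique long simple root (C_5). A semisimple Lie algebra decomposes uniquely as the direct sum of simple ideals, one per connected component of its Dynkin diagram, so g ≅ B_3 ⊕ C_5 (dimension 21 + 55 = 76).

B_3 (so(7)) + C_5 (sp(10))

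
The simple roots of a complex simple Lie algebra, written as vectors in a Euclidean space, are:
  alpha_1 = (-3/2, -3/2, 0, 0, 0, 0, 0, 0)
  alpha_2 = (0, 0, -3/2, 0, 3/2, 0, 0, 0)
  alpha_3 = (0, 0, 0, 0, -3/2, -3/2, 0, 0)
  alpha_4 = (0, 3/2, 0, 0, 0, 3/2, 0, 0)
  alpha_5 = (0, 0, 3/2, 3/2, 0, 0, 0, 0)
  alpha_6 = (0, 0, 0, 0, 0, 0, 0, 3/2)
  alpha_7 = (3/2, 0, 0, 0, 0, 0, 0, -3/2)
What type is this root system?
type B_7

Compute the Cartan integers a_ij = 2(alpha_i, alpha_j)/(alpha_j, alpha_j); the resulting 7x7 Cartan matrix is
[[2, 0, 0, -1, 0, 0, -1], [0, 2, -1, 0, -1, 0, 0], [0, -1, 2, -1, 0, 0, 0], [-1, 0, -1, 2, 0, 0, 0], [0, -1, 0, 0, 2, 0, 0], [0, 0, 0, 0, 0, 2, -1], [-1, 0, 0, 0, 0, -2, 2]].
The roots have two lengths (squared-length ratio 2:1); the short ones are alpha_{6}. The associated Dynkin diagram is a chain of 7 nodes with a double edge at one end; the terminal node there is the unique short simple root (B_7), so the type is B_7 (the algebra so(15)).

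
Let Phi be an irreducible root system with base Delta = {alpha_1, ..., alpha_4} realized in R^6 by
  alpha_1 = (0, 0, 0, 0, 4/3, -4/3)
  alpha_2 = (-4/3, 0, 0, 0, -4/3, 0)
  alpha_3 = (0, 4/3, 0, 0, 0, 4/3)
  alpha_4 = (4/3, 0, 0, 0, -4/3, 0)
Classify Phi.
type D_4

Compute the Cartan integers a_ij = 2(alpha_i, alpha_j)/(alpha_j, alpha_j); the resulting 4x4 Cartan matrix is
[[2, -1, -1, -1], [-1, 2, 0, 0], [-1, 0, 2, 0], [-1, 0, 0, 2]].
All simple roots have the same length, so the diagram is simply laced. The associated Dynkin diagram is a chain of 2 nodes with a fork of two nodes at one end (D_4), so the type is D_4 (the algebra so(8)).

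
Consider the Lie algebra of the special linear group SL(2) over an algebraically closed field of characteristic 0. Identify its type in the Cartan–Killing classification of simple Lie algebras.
This is sl(2), which has dimension 2^2 - 1 = 3 and rank 2 - 1 = 1 (a Cartan subalgebra is the diagonal traceless matrices). In the classification of classical Lie algebras, the special linear algebra sl(n+1) has type A_n; here n = 1, so the Dynkin diagram is a chain of 1 nodes with single edges (A_1). Hence the type is A_1.

A1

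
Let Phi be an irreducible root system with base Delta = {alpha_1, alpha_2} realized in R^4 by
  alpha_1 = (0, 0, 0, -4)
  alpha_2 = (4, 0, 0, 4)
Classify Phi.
Compute the Cartan integers a_ij = 2(alpha_i, alpha_j)/(alpha_j, alpha_j); the resulting 2x2 Cartan matrix is
[[2, -1], [-2, 2]].
The roots have two lengths (squared-length ratio 2:1); the short ones are alpha_{1}. The associated Dynkin diagram is a chain of 2 nodes with a double edge at one end; the terminal node there is the unique short simple root (B_2), so the type is B_2 (the algebra so(5)).

B_2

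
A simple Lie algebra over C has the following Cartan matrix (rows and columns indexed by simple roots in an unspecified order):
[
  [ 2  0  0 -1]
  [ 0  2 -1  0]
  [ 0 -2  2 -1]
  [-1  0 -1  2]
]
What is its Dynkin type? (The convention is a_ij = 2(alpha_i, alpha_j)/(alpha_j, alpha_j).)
B4

The matrix has rank 4 with 2's on the diagonal. Reading the off-diagonal entries as Dynkin edges (a single edge where a_ij = a_ji = -1; a double or triple edge where a_ij * a_ji = 2 or 3), the diagram is a chain of 4 nodes with a double edge at one end; the terminal node there is the unique short simple root (B_4). One simple-root ordering that puts it in standard form is (alpha_1, alpha_4, alpha_3, alpha_2). So the algebra is type B_4, i.e. so(9).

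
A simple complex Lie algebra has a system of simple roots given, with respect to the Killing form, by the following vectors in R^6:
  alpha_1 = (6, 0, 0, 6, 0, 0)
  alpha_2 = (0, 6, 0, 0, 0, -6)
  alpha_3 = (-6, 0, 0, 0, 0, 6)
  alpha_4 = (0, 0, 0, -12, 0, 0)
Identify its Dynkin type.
Compute the Cartan integers a_ij = 2(alpha_i, alpha_j)/(alpha_j, alpha_j); the resulting 4x4 Cartan matrix is
[[2, 0, -1, -1], [0, 2, -1, 0], [-1, -1, 2, 0], [-2, 0, 0, 2]].
The roots have two lengths (squared-length ratio 2:1); the short ones are alpha_{1,2,3}. The associated Dynkin diagram is a chain of 4 nodes with a double edge at one end; the terminal node there is the unique long simple root (C_4), so the type is C_4 (the algebra sp(8)).

type C_4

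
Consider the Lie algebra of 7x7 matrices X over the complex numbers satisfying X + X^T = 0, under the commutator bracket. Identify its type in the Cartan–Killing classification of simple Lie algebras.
This is so(7) with 7 odd, which has dimension 7(7-1)/2 = 21 and rank (7-1)/2 = 3. In the classification of classical Lie algebras, the orthogonal algebra so(2n+1) in an odd number of variables has type B_n; here n = 3, so the Dynkin diagram is a chain of 3 nodes with a double edge at one end; the terminal node there is the unique short simple root (B_3). Hence the type is B_3.

B_3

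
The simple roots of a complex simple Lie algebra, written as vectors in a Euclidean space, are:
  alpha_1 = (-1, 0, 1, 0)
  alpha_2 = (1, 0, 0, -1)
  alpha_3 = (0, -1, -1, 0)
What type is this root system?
A3

Compute the Cartan integers a_ij = 2(alpha_i, alpha_j)/(alpha_j, alpha_j); the resulting 3x3 Cartan matrix is
[[2, -1, -1], [-1, 2, 0], [-1, 0, 2]].
All simple roots have the same length, so the diagram is simply laced. The associated Dynkin diagram is a chain of 3 nodes with single edges (A_3), so the type is A_3 (the algebra sl(4)).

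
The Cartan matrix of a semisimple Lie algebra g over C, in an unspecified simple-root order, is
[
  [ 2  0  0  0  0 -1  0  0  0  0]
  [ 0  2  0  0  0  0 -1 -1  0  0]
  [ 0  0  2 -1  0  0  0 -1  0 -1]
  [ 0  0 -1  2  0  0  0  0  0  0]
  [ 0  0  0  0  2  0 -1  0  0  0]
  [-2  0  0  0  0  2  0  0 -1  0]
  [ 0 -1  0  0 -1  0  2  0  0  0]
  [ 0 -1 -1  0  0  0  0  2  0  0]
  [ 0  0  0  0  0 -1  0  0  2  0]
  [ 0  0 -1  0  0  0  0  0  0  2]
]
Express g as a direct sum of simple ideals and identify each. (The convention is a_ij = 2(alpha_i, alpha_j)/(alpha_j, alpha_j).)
B3 + D7

The diagram associated to this matrix has two connected components: the simple roots {alpha_1, alpha_6, alpha_9} form a chain of 3 nodes with a double edge at one end; the terminal node there is the unique short simple root (B_3), and {alpha_2, alpha_3, alpha_4, alpha_5, alpha_7, alpha_8, alpha_10} form a chain of 5 nodes with a fork of two nodes at one end (D_7). A semisimple Lie algebra decomposes uniquely as the direct sum of simple ideals, one per connected component of its Dynkin diagram, so g ≅ B_3 ⊕ D_7 (dimension 21 + 91 = 112).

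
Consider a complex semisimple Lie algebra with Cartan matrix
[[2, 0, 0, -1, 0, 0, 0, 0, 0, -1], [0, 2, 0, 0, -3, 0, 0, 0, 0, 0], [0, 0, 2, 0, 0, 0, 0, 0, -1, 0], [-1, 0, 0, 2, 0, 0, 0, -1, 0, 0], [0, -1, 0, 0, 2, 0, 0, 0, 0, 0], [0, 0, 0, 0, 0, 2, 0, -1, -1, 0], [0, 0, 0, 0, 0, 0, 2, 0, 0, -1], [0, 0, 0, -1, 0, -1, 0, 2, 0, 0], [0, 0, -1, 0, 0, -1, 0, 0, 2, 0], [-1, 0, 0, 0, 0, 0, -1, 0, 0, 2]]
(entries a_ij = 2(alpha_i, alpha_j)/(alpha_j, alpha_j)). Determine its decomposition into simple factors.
A_8 ⊕ G_2

The diagram associated to this matrix has two connected components: the simple roots {alpha_1, alpha_3, alpha_4, alpha_6, alpha_7, alpha_8, alpha_9, alpha_10} form a chain of 8 nodes with single edges (A_8), and {alpha_2, alpha_5} form two nodes joined by a triple edge (G_2). A semisimple Lie algebra decomposes uniquely as the direct sum of simple ideals, one per connected component of its Dynkin diagram, so g ≅ A_8 ⊕ G_2 (dimension 80 + 14 = 94).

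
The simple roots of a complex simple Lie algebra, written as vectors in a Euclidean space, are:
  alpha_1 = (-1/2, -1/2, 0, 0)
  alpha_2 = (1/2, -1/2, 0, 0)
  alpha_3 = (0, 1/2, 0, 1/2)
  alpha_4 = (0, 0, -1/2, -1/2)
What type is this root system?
Compute the Cartan integers a_ij = 2(alpha_i, alpha_j)/(alpha_j, alpha_j); the resulting 4x4 Cartan matrix is
[[2, 0, -1, 0], [0, 2, -1, 0], [-1, -1, 2, -1], [0, 0, -1, 2]].
All simple roots have the same length, so the diagram is simply laced. The associated Dynkin diagram is a chain of 2 nodes with a fork of two nodes at one end (D_4), so the type is D_4 (the algebra so(8)).

D_4 (so(8))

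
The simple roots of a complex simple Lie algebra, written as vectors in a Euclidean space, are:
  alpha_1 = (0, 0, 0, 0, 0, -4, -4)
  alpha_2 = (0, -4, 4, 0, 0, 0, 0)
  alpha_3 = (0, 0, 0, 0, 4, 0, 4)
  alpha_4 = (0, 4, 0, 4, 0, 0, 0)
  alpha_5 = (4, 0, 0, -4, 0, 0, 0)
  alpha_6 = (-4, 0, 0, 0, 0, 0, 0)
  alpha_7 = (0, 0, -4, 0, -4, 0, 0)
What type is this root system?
Compute the Cartan integers a_ij = 2(alpha_i, alpha_j)/(alpha_j, alpha_j); the resulting 7x7 Cartan matrix is
[[2, 0, -1, 0, 0, 0, 0], [0, 2, 0, -1, 0, 0, -1], [-1, 0, 2, 0, 0, 0, -1], [0, -1, 0, 2, -1, 0, 0], [0, 0, 0, -1, 2, -2, 0], [0, 0, 0, 0, -1, 2, 0], [0, -1, -1, 0, 0, 0, 2]].
The roots have two lengths (squared-length ratio 2:1); the short ones are alpha_{6}. The associated Dynkin diagram is a chain of 7 nodes with a double edge at one end; the terminal node there is the unique short simple root (B_7), so the type is B_7 (the algebra so(15)).

B_7 (so(15))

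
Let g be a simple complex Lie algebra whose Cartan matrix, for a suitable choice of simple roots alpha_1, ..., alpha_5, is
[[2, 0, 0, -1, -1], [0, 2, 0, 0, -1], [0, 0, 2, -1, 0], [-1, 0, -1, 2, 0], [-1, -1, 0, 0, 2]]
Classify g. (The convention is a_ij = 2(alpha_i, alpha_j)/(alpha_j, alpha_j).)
The matrix has rank 5 with 2's on the diagonal. Reading the off-diagonal entries as Dynkin edges (a single edge where a_ij = a_ji = -1; a double or triple edge where a_ij * a_ji = 2 or 3), the diagram is a chain of 5 nodes with single edges (A_5). One simple-root ordering that puts it in standard form is (alpha_2, alpha_5, alpha_1, alpha_4, alpha_3). So the algebra is type A_5, i.e. sl(6).

A_5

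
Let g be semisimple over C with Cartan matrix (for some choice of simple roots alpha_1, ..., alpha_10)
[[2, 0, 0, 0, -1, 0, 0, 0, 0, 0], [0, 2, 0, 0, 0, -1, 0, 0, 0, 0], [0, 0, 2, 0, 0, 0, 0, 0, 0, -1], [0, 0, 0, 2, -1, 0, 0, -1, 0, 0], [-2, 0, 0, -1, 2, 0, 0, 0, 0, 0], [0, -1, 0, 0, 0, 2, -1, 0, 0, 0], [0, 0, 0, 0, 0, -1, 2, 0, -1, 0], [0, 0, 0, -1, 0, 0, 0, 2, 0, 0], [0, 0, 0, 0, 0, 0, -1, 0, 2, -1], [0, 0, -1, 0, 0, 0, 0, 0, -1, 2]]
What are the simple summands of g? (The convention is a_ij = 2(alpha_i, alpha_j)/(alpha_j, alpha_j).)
A6 + B4

The diagram associated to this matrix has two connected components: the simple roots {alpha_2, alpha_3, alpha_6, alpha_7, alpha_9, alpha_10} form a chain of 6 nodes with single edges (A_6), and {alpha_1, alpha_4, alpha_5, alpha_8} form a chain of 4 nodes with a double edge at one end; the terminal node there is the unique short simple root (B_4). A semisimple Lie algebra decomposes uniquely as the direct sum of simple ideals, one per connected component of its Dynkin diagram, so g ≅ A_6 ⊕ B_4 (dimension 48 + 36 = 84).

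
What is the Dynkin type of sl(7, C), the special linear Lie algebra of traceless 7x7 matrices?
type A_6

This is sl(7), which has dimension 7^2 - 1 = 48 and rank 7 - 1 = 6 (a Cartan subalgebra is the diagonal traceless matrices). In the classification of classical Lie algebras, the special linear algebra sl(n+1) has type A_n; here n = 6, so the Dynkin diagram is a chain of 6 nodes with single edges (A_6). Hence the type is A_6.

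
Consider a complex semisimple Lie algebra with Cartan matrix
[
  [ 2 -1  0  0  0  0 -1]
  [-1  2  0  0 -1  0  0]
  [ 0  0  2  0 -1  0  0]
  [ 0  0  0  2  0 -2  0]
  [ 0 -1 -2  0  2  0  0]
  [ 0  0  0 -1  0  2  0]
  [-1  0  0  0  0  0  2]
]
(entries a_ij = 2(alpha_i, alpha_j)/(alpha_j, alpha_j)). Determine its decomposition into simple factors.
type B_2 ⊕ type B_5

The diagram associated to this matrix has two connected components: the simple roots {alpha_4, alpha_6} form a chain of 2 nodes with a double edge at one end; the terminal node there is the unique short simple root (B_2), and {alpha_1, alpha_2, alpha_3, alpha_5, alpha_7} form a chain of 5 nodes with a double edge at one end; the terminal node there is the unique short simple root (B_5). A semisimple Lie algebra decomposes uniquely as the direct sum of simple ideals, one per connected component of its Dynkin diagram, so g ≅ B_2 ⊕ B_5 (dimension 10 + 55 = 65).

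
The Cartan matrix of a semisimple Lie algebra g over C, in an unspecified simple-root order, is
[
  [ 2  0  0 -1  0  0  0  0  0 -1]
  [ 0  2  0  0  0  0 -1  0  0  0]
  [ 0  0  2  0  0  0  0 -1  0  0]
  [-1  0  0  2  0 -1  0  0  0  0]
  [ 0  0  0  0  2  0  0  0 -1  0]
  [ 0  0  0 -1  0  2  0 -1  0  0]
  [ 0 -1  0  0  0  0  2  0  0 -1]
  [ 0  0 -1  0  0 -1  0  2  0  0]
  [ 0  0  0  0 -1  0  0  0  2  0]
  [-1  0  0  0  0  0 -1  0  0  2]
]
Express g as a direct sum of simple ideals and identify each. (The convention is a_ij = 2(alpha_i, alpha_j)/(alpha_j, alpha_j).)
The diagram associated to this matrix has two connected components: the simple roots {alpha_5, alpha_9} form a chain of 2 nodes with single edges (A_2), and {alpha_1, alpha_2, alpha_3, alpha_4, alpha_6, alpha_7, alpha_8, alpha_10} form a chain of 8 nodes with single edges (A_8). A semisimple Lie algebra decomposes uniquely as the direct sum of simple ideals, one per connected component of its Dynkin diagram, so g ≅ A_2 ⊕ A_8 (dimension 8 + 80 = 88).

type A_2 ⊕ type A_8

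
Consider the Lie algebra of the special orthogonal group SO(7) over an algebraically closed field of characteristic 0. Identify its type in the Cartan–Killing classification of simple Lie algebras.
This is so(7) with 7 odd, which has dimension 7(7-1)/2 = 21 and rank (7-1)/2 = 3. In the classification of classical Lie algebras, the orthogonal algebra so(2n+1) in an odd number of variables has type B_n; here n = 3, so the Dynkin diagram is a chain of 3 nodes with a double edge at one end; the terminal node there is the unique short simple root (B_3). Hence the type is B_3.

type B_3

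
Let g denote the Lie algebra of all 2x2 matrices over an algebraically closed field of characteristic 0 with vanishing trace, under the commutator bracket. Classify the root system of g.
type A_1

This is sl(2), which has dimension 2^2 - 1 = 3 and rank 2 - 1 = 1 (a Cartan subalgebra is the diagonal traceless matrices). In the classification of classical Lie algebras, the special linear algebra sl(n+1) has type A_n; here n = 1, so the Dynkin diagram is a chain of 1 nodes with single edges (A_1). Hence the type is A_1.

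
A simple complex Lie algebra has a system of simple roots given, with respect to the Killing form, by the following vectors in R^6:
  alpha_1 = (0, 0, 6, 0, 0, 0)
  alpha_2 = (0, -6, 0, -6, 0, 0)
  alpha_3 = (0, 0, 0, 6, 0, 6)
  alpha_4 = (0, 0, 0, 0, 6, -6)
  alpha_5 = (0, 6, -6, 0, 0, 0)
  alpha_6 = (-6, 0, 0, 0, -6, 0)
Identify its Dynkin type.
B_6 (so(13))

Compute the Cartan integers a_ij = 2(alpha_i, alpha_j)/(alpha_j, alpha_j); the resulting 6x6 Cartan matrix is
[[2, 0, 0, 0, -1, 0], [0, 2, -1, 0, -1, 0], [0, -1, 2, -1, 0, 0], [0, 0, -1, 2, 0, -1], [-2, -1, 0, 0, 2, 0], [0, 0, 0, -1, 0, 2]].
The roots have two lengths (squared-length ratio 2:1); the short ones are alpha_{1}. The associated Dynkin diagram is a chain of 6 nodes with a double edge at one end; the terminal node there is the unique short simple root (B_6), so the type is B_6 (the algebra so(13)).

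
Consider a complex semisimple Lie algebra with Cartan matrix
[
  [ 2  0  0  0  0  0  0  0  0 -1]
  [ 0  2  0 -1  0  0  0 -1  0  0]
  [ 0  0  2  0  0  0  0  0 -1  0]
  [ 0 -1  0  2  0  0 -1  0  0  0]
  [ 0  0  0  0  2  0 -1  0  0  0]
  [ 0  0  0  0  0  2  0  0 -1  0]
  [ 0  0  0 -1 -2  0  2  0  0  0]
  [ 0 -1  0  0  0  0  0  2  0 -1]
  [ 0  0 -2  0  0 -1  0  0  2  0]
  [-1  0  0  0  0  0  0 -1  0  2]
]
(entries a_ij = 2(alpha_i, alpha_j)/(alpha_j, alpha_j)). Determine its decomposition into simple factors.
The diagram associated to this matrix has two connected components: the simple roots {alpha_3, alpha_6, alpha_9} form a chain of 3 nodes with a double edge at one end; the terminal node there is the unique short simple root (B_3), and {alpha_1, alpha_2, alpha_4, alpha_5, alpha_7, alpha_8, alpha_10} form a chain of 7 nodes with a double edge at one end; the terminal node there is the unique short simple root (B_7). A semisimple Lie algebra decomposes uniquely as the direct sum of simple ideals, one per connected component of its Dynkin diagram, so g ≅ B_3 ⊕ B_7 (dimension 21 + 105 = 126).

type B_3 + type B_7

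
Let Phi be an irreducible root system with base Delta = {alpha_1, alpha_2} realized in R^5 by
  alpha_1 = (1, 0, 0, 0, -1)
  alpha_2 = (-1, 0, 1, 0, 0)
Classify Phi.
Compute the Cartan integers a_ij = 2(alpha_i, alpha_j)/(alpha_j, alpha_j); the resulting 2x2 Cartan matrix is
[[2, -1], [-1, 2]].
All simple roots have the same length, so the diagram is simply laced. The associated Dynkin diagram is a chain of 2 nodes with single edges (A_2), so the type is A_2 (the algebra sl(3)).

type A_2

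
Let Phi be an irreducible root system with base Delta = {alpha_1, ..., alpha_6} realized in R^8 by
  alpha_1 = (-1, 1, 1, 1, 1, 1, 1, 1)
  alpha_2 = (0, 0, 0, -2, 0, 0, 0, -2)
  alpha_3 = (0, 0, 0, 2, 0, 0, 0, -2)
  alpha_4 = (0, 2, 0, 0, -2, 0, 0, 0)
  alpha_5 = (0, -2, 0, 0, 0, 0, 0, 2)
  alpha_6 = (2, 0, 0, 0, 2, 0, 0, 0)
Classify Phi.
type E_6

Compute the Cartan integers a_ij = 2(alpha_i, alpha_j)/(alpha_j, alpha_j); the resulting 6x6 Cartan matrix is
[[2, -1, 0, 0, 0, 0], [-1, 2, 0, 0, -1, 0], [0, 0, 2, 0, -1, 0], [0, 0, 0, 2, -1, -1], [0, -1, -1, -1, 2, 0], [0, 0, 0, -1, 0, 2]].
All simple roots have the same length, so the diagram is simply laced. The associated Dynkin diagram is a chain of 5 nodes with one extra node attached to the third node from one end (E_6), so the type is E_6.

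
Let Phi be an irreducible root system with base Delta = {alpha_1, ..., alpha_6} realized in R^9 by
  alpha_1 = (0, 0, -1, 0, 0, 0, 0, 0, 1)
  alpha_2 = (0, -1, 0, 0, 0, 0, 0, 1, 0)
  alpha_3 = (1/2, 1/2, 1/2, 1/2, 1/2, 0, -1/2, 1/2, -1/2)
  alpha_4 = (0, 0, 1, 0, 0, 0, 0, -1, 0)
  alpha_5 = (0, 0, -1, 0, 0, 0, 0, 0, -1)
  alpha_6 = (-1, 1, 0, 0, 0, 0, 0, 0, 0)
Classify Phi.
Compute the Cartan integers a_ij = 2(alpha_i, alpha_j)/(alpha_j, alpha_j); the resulting 6x6 Cartan matrix is
[[2, 0, -1, -1, 0, 0], [0, 2, 0, -1, 0, -1], [-1, 0, 2, 0, 0, 0], [-1, -1, 0, 2, -1, 0], [0, 0, 0, -1, 2, 0], [0, -1, 0, 0, 0, 2]].
All simple roots have the same length, so the diagram is simply laced. The associated Dynkin diagram is a chain of 5 nodes with one extra node attached to the third node from one end (E_6), so the type is E_6.

E_6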